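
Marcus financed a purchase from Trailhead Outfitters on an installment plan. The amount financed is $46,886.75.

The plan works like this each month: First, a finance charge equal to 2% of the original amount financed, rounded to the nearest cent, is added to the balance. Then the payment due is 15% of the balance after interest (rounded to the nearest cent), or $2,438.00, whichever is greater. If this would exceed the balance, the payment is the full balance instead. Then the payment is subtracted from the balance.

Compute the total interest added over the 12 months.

$11,252.88

# | Opening | Interest | Payment | End bal
1 | $46,886.75 | $937.74 | $7,173.67 | $40,650.82
2 | $40,650.82 | $937.74 | $6,238.28 | $35,350.28
3 | $35,350.28 | $937.74 | $5,443.20 | $30,844.82
4 | $30,844.82 | $937.74 | $4,767.38 | $27,015.18
5 | $27,015.18 | $937.74 | $4,192.94 | $23,759.98
6 | $23,759.98 | $937.74 | $3,704.66 | $20,993.06
7 | $20,993.06 | $937.74 | $3,289.62 | $18,641.18
8 | $18,641.18 | $937.74 | $2,936.84 | $16,642.08
9 | $16,642.08 | $937.74 | $2,636.97 | $14,942.85
10 | $14,942.85 | $937.74 | $2,438.00 | $13,442.59
11 | $13,442.59 | $937.74 | $2,438.00 | $11,942.33
12 | $11,942.33 | $937.74 | $2,438.00 | $10,442.07
Total interest: $937.74 + $937.74 + $937.74 + $937.74 + $937.74 + $937.74 + $937.74 + $937.74 + $937.74 + $937.74 + $937.74 + $937.74 = $11,252.88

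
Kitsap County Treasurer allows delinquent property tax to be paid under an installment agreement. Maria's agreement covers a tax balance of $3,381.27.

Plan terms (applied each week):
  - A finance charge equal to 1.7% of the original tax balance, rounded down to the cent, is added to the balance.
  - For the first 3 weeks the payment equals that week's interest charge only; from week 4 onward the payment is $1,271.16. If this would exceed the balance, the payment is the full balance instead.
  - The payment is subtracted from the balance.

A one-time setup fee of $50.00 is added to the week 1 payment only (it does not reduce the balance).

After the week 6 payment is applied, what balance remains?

Week 1: $3,381.27 +$57.48 interest = $3,438.75; pay $57.48 (+ $50.00 fee) → $3,381.27
Week 2: $3,381.27 +$57.48 interest = $3,438.75; pay $57.48 → $3,381.27
Week 3: $3,381.27 +$57.48 interest = $3,438.75; pay $57.48 → $3,381.27
Week 4: $3,381.27 +$57.48 interest = $3,438.75; pay $1,271.16 → $2,167.59
Week 5: $2,167.59 +$57.48 interest = $2,225.07; pay $1,271.16 → $953.91
Week 6: $953.91 +$57.48 interest = $1,011.39; pay $1,011.39 → $0.00

$0.00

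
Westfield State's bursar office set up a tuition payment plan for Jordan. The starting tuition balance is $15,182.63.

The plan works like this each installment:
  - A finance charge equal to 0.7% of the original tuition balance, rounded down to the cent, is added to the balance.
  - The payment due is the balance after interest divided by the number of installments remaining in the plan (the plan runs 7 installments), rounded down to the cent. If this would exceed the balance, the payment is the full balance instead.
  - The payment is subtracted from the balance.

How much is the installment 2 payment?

Installment 1: $15,182.63 +$106.27 interest = $15,288.90; pay $2,184.12 → $13,104.78
Installment 2: $13,104.78 +$106.27 interest = $13,211.05; pay $2,201.84 → $11,009.21

$2,201.84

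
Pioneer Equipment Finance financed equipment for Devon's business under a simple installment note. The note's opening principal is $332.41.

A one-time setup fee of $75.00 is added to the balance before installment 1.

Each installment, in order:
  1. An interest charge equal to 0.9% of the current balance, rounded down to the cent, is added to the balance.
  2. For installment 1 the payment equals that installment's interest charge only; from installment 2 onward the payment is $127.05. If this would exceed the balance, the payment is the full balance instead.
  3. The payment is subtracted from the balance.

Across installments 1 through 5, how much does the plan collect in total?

Installment 1: opening $407.41; interest $3.66 → $411.07; payment $3.66; balance $407.41
Installment 2: opening $407.41; interest $3.66 → $411.07; payment $127.05; balance $284.02
Installment 3: opening $284.02; interest $2.55 → $286.57; payment $127.05; balance $159.52
Installment 4: opening $159.52; interest $1.43 → $160.95; payment $127.05; balance $33.90
Installment 5: opening $33.90; interest $0.30 → $34.20; payment $34.20; balance $0.00
Total paid: $419.01

$419.01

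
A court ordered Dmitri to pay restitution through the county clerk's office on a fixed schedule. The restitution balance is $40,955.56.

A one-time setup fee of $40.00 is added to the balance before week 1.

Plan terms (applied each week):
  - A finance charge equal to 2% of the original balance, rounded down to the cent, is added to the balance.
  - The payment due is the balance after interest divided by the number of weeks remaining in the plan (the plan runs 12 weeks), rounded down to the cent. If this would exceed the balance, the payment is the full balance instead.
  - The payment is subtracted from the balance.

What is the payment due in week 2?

$3,559.02

# | Opening | Interest | Payment | End bal
1 | $40,995.56 | $819.11 | $3,484.55 | $38,330.12
2 | $38,330.12 | $819.11 | $3,559.02 | $35,590.21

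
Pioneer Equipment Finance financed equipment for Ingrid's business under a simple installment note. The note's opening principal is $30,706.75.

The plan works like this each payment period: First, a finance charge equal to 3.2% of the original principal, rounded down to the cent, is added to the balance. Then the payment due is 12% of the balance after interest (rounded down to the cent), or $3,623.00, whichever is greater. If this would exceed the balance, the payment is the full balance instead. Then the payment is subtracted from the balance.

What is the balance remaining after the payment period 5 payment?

Payment period 1: $30,706.75 +$982.61 interest = $31,689.36; pay $3,802.72 → $27,886.64
Payment period 2: $27,886.64 +$982.61 interest = $28,869.25; pay $3,623.00 → $25,246.25
Payment period 3: $25,246.25 +$982.61 interest = $26,228.86; pay $3,623.00 → $22,605.86
Payment period 4: $22,605.86 +$982.61 interest = $23,588.47; pay $3,623.00 → $19,965.47
Payment period 5: $19,965.47 +$982.61 interest = $20,948.08; pay $3,623.00 → $17,325.08

$17,325.08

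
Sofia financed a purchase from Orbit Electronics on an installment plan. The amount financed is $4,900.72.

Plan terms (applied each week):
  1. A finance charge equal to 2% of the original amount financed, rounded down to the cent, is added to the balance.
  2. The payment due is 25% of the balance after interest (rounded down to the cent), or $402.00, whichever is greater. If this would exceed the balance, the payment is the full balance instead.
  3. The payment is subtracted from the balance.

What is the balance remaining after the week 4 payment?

Week 1: $4,900.72 +$98.01 interest = $4,998.73; pay $1,249.68 → $3,749.05
Week 2: $3,749.05 +$98.01 interest = $3,847.06; pay $961.76 → $2,885.30
Week 3: $2,885.30 +$98.01 interest = $2,983.31; pay $745.82 → $2,237.49
Week 4: $2,237.49 +$98.01 interest = $2,335.50; pay $583.87 → $1,751.63

$1,751.63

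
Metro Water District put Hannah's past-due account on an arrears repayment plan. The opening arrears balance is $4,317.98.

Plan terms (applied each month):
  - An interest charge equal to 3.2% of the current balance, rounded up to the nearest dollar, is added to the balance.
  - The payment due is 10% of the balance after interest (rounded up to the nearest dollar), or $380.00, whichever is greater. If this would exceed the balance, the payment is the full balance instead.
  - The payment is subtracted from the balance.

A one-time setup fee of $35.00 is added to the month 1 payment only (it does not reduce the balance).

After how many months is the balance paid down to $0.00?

14

Month 1: $4,317.98 +$139.00 interest = $4,456.98; pay $446.00 (+ $35.00 fee) → $4,010.98
Month 2: $4,010.98 +$129.00 interest = $4,139.98; pay $414.00 → $3,725.98
Month 3: $3,725.98 +$120.00 interest = $3,845.98; pay $385.00 → $3,460.98
Month 4: $3,460.98 +$111.00 interest = $3,571.98; pay $380.00 → $3,191.98
Month 5: $3,191.98 +$103.00 interest = $3,294.98; pay $380.00 → $2,914.98
Month 6: $2,914.98 +$94.00 interest = $3,008.98; pay $380.00 → $2,628.98
Month 7: $2,628.98 +$85.00 interest = $2,713.98; pay $380.00 → $2,333.98
Month 8: $2,333.98 +$75.00 interest = $2,408.98; pay $380.00 → $2,028.98
Month 9: $2,028.98 +$65.00 interest = $2,093.98; pay $380.00 → $1,713.98
Month 10: $1,713.98 +$55.00 interest = $1,768.98; pay $380.00 → $1,388.98
Month 11: $1,388.98 +$45.00 interest = $1,433.98; pay $380.00 → $1,053.98
Month 12: $1,053.98 +$34.00 interest = $1,087.98; pay $380.00 → $707.98
Month 13: $707.98 +$23.00 interest = $730.98; pay $380.00 → $350.98
Month 14: $350.98 +$12.00 interest = $362.98; pay $362.98 → $0.00
Balance reaches $0.00 in month 14.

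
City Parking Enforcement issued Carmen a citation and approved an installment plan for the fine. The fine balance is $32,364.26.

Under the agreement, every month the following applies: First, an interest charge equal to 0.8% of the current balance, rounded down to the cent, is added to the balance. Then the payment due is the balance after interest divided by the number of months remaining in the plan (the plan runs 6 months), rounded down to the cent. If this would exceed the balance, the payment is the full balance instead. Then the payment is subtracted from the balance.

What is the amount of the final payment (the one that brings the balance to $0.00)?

Month 1: opening $32,364.26; interest $258.91 → $32,623.17; payment $5,437.19; balance $27,185.98
Month 2: opening $27,185.98; interest $217.48 → $27,403.46; payment $5,480.69; balance $21,922.77
Month 3: opening $21,922.77; interest $175.38 → $22,098.15; payment $5,524.53; balance $16,573.62
Month 4: opening $16,573.62; interest $132.58 → $16,706.20; payment $5,568.73; balance $11,137.47
Month 5: opening $11,137.47; interest $89.09 → $11,226.56; payment $5,613.28; balance $5,613.28
Month 6: opening $5,613.28; interest $44.90 → $5,658.18; payment $5,658.18; balance $0.00

$5,658.18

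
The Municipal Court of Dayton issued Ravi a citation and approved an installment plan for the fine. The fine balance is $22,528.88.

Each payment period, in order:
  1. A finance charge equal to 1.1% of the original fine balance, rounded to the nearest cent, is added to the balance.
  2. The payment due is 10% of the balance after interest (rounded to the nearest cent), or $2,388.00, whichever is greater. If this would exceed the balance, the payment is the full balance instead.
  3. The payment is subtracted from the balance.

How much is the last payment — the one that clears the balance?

$1,374.90

Payment period 1: $22,528.88 +$247.82 interest = $22,776.70; pay $2,388.00 → $20,388.70
Payment period 2: $20,388.70 +$247.82 interest = $20,636.52; pay $2,388.00 → $18,248.52
Payment period 3: $18,248.52 +$247.82 interest = $18,496.34; pay $2,388.00 → $16,108.34
Payment period 4: $16,108.34 +$247.82 interest = $16,356.16; pay $2,388.00 → $13,968.16
Payment period 5: $13,968.16 +$247.82 interest = $14,215.98; pay $2,388.00 → $11,827.98
Payment period 6: $11,827.98 +$247.82 interest = $12,075.80; pay $2,388.00 → $9,687.80
Payment period 7: $9,687.80 +$247.82 interest = $9,935.62; pay $2,388.00 → $7,547.62
Payment period 8: $7,547.62 +$247.82 interest = $7,795.44; pay $2,388.00 → $5,407.44
Payment period 9: $5,407.44 +$247.82 interest = $5,655.26; pay $2,388.00 → $3,267.26
Payment period 10: $3,267.26 +$247.82 interest = $3,515.08; pay $2,388.00 → $1,127.08
Payment period 11: $1,127.08 +$247.82 interest = $1,374.90; pay $1,374.90 → $0.00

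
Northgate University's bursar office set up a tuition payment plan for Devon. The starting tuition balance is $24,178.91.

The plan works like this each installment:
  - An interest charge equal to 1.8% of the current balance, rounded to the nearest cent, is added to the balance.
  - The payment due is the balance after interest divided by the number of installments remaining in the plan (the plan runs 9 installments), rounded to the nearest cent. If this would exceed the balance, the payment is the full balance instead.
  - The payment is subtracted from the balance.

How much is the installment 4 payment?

Installment 1: opening $24,178.91; interest $435.22 → $24,614.13; payment $2,734.90; balance $21,879.23
Installment 2: opening $21,879.23; interest $393.83 → $22,273.06; payment $2,784.13; balance $19,488.93
Installment 3: opening $19,488.93; interest $350.80 → $19,839.73; payment $2,834.25; balance $17,005.48
Installment 4: opening $17,005.48; interest $306.10 → $17,311.58; payment $2,885.26; balance $14,426.32

$2,885.26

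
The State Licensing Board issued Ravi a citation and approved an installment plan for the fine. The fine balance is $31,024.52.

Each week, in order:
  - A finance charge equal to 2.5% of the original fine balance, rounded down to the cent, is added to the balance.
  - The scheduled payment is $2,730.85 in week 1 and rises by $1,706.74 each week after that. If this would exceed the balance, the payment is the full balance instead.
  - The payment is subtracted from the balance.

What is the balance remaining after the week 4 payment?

Week 1: $31,024.52 +$775.61 interest = $31,800.13; pay $2,730.85 → $29,069.28
Week 2: $29,069.28 +$775.61 interest = $29,844.89; pay $4,437.59 → $25,407.30
Week 3: $25,407.30 +$775.61 interest = $26,182.91; pay $6,144.33 → $20,038.58
Week 4: $20,038.58 +$775.61 interest = $20,814.19; pay $7,851.07 → $12,963.12

$12,963.12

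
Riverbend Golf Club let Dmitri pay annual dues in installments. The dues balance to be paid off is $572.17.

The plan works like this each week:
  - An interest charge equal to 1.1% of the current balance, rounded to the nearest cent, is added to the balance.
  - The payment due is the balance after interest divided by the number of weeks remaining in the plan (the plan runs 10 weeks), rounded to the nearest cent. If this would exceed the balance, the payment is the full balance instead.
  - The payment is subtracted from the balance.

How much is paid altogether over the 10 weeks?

Week 1: opening $572.17; interest $6.29 → $578.46; payment $57.85; balance $520.61
Week 2: opening $520.61; interest $5.73 → $526.34; payment $58.48; balance $467.86
Week 3: opening $467.86; interest $5.15 → $473.01; payment $59.13; balance $413.88
Week 4: opening $413.88; interest $4.55 → $418.43; payment $59.78; balance $358.65
Week 5: opening $358.65; interest $3.95 → $362.60; payment $60.43; balance $302.17
Week 6: opening $302.17; interest $3.32 → $305.49; payment $61.10; balance $244.39
Week 7: opening $244.39; interest $2.69 → $247.08; payment $61.77; balance $185.31
Week 8: opening $185.31; interest $2.04 → $187.35; payment $62.45; balance $124.90
Week 9: opening $124.90; interest $1.37 → $126.27; payment $63.14; balance $63.13
Week 10: opening $63.13; interest $0.69 → $63.82; payment $63.82; balance $0.00
Total paid: $607.95

$607.95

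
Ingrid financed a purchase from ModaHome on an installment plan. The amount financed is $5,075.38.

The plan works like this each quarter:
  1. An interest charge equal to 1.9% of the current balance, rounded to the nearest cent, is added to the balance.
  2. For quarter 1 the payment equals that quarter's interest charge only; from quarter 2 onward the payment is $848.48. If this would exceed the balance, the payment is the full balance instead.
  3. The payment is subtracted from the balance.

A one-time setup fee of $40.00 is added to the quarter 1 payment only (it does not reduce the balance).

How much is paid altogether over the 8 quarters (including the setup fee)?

Quarter 1: opening $5,075.38; interest $96.43 → $5,171.81; payment $96.43 (+ $40.00 fee); balance $5,075.38
Quarter 2: opening $5,075.38; interest $96.43 → $5,171.81; payment $848.48; balance $4,323.33
Quarter 3: opening $4,323.33; interest $82.14 → $4,405.47; payment $848.48; balance $3,556.99
Quarter 4: opening $3,556.99; interest $67.58 → $3,624.57; payment $848.48; balance $2,776.09
Quarter 5: opening $2,776.09; interest $52.75 → $2,828.84; payment $848.48; balance $1,980.36
Quarter 6: opening $1,980.36; interest $37.63 → $2,017.99; payment $848.48; balance $1,169.51
Quarter 7: opening $1,169.51; interest $22.22 → $1,191.73; payment $848.48; balance $343.25
Quarter 8: opening $343.25; interest $6.52 → $349.77; payment $349.77; balance $0.00
Total paid: $5,577.08

$5,577.08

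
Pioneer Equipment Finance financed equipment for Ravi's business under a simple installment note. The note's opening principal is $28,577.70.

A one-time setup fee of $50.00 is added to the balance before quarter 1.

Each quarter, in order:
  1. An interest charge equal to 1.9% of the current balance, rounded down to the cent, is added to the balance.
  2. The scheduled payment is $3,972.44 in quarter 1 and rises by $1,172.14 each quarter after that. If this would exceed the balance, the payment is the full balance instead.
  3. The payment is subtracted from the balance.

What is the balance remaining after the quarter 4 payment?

$7,395.45

Quarter 1: opening $28,627.70; interest $543.92 → $29,171.62; payment $3,972.44; balance $25,199.18
Quarter 2: opening $25,199.18; interest $478.78 → $25,677.96; payment $5,144.58; balance $20,533.38
Quarter 3: opening $20,533.38; interest $390.13 → $20,923.51; payment $6,316.72; balance $14,606.79
Quarter 4: opening $14,606.79; interest $277.52 → $14,884.31; payment $7,488.86; balance $7,395.45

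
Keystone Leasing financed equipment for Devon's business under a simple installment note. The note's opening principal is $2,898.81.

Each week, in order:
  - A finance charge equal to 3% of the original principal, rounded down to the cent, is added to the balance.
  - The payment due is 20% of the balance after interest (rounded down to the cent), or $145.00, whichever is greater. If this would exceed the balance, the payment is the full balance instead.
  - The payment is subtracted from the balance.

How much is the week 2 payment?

$495.11

Week 1: opening $2,898.81; interest $86.96 → $2,985.77; payment $597.15; balance $2,388.62
Week 2: opening $2,388.62; interest $86.96 → $2,475.58; payment $495.11; balance $1,980.47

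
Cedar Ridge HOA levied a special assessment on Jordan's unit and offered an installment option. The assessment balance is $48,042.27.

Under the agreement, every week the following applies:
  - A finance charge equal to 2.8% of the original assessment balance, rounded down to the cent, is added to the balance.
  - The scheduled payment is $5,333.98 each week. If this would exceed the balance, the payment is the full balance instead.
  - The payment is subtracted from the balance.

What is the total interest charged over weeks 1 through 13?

$17,487.34

Week 1: opening $48,042.27; interest $1,345.18 → $49,387.45; payment $5,333.98; balance $44,053.47
Week 2: opening $44,053.47; interest $1,345.18 → $45,398.65; payment $5,333.98; balance $40,064.67
Week 3: opening $40,064.67; interest $1,345.18 → $41,409.85; payment $5,333.98; balance $36,075.87
Week 4: opening $36,075.87; interest $1,345.18 → $37,421.05; payment $5,333.98; balance $32,087.07
Week 5: opening $32,087.07; interest $1,345.18 → $33,432.25; payment $5,333.98; balance $28,098.27
Week 6: opening $28,098.27; interest $1,345.18 → $29,443.45; payment $5,333.98; balance $24,109.47
Week 7: opening $24,109.47; interest $1,345.18 → $25,454.65; payment $5,333.98; balance $20,120.67
Week 8: opening $20,120.67; interest $1,345.18 → $21,465.85; payment $5,333.98; balance $16,131.87
Week 9: opening $16,131.87; interest $1,345.18 → $17,477.05; payment $5,333.98; balance $12,143.07
Week 10: opening $12,143.07; interest $1,345.18 → $13,488.25; payment $5,333.98; balance $8,154.27
Week 11: opening $8,154.27; interest $1,345.18 → $9,499.45; payment $5,333.98; balance $4,165.47
Week 12: opening $4,165.47; interest $1,345.18 → $5,510.65; payment $5,333.98; balance $176.67
Week 13: opening $176.67; interest $1,345.18 → $1,521.85; payment $1,521.85; balance $0.00
Total interest: $1,345.18 + $1,345.18 + $1,345.18 + $1,345.18 + $1,345.18 + $1,345.18 + $1,345.18 + $1,345.18 + $1,345.18 + $1,345.18 + $1,345.18 + $1,345.18 + $1,345.18 = $17,487.34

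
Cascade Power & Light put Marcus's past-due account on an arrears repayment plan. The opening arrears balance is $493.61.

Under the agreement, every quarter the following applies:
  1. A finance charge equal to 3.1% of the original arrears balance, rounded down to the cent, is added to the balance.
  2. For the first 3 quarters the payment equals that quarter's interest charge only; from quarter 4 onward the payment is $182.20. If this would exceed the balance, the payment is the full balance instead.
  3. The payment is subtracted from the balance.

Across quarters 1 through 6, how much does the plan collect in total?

Quarter 1: opening $493.61; interest $15.30 → $508.91; payment $15.30; balance $493.61
Quarter 2: opening $493.61; interest $15.30 → $508.91; payment $15.30; balance $493.61
Quarter 3: opening $493.61; interest $15.30 → $508.91; payment $15.30; balance $493.61
Quarter 4: opening $493.61; interest $15.30 → $508.91; payment $182.20; balance $326.71
Quarter 5: opening $326.71; interest $15.30 → $342.01; payment $182.20; balance $159.81
Quarter 6: opening $159.81; interest $15.30 → $175.11; payment $175.11; balance $0.00
Total paid: $585.41

$585.41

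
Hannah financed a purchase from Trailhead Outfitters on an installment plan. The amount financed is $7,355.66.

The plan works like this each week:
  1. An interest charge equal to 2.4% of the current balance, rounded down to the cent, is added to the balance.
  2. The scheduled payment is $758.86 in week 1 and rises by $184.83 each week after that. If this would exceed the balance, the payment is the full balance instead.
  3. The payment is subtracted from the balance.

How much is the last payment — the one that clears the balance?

Week 1: $7,355.66 +$176.53 interest = $7,532.19; pay $758.86 → $6,773.33
Week 2: $6,773.33 +$162.55 interest = $6,935.88; pay $943.69 → $5,992.19
Week 3: $5,992.19 +$143.81 interest = $6,136.00; pay $1,128.52 → $5,007.48
Week 4: $5,007.48 +$120.17 interest = $5,127.65; pay $1,313.35 → $3,814.30
Week 5: $3,814.30 +$91.54 interest = $3,905.84; pay $1,498.18 → $2,407.66
Week 6: $2,407.66 +$57.78 interest = $2,465.44; pay $1,683.01 → $782.43
Week 7: $782.43 +$18.77 interest = $801.20; pay $801.20 → $0.00

$801.20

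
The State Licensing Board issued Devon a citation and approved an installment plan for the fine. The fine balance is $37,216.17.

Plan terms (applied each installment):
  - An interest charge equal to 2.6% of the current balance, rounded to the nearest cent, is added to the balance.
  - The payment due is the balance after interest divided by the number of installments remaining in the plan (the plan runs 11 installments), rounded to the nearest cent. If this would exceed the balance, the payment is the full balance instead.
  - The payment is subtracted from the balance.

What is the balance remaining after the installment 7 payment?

Installment 1: $37,216.17 +$967.62 interest = $38,183.79; pay $3,471.25 → $34,712.54
Installment 2: $34,712.54 +$902.53 interest = $35,615.07; pay $3,561.51 → $32,053.56
Installment 3: $32,053.56 +$833.39 interest = $32,886.95; pay $3,654.11 → $29,232.84
Installment 4: $29,232.84 +$760.05 interest = $29,992.89; pay $3,749.11 → $26,243.78
Installment 5: $26,243.78 +$682.34 interest = $26,926.12; pay $3,846.59 → $23,079.53
Installment 6: $23,079.53 +$600.07 interest = $23,679.60; pay $3,946.60 → $19,733.00
Installment 7: $19,733.00 +$513.06 interest = $20,246.06; pay $4,049.21 → $16,196.85

$16,196.85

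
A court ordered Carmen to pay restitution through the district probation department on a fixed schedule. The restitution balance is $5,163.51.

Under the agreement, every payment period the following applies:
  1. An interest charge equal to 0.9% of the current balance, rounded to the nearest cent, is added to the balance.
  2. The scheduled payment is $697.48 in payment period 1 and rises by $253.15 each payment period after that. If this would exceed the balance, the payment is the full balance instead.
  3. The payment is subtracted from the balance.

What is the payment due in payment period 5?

Payment period 1: opening $5,163.51; interest $46.47 → $5,209.98; payment $697.48; balance $4,512.50
Payment period 2: opening $4,512.50; interest $40.61 → $4,553.11; payment $950.63; balance $3,602.48
Payment period 3: opening $3,602.48; interest $32.42 → $3,634.90; payment $1,203.78; balance $2,431.12
Payment period 4: opening $2,431.12; interest $21.88 → $2,453.00; payment $1,456.93; balance $996.07
Payment period 5: opening $996.07; interest $8.96 → $1,005.03; payment $1,005.03; balance $0.00

$1,005.03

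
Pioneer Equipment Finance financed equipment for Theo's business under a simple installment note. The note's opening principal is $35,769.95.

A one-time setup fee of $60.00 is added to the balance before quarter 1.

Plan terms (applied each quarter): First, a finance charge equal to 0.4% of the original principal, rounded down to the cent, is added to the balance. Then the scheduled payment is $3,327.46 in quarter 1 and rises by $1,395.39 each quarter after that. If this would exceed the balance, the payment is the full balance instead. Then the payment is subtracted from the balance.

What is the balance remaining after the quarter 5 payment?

$5,954.10

Quarter 1: opening $35,829.95; interest $143.07 → $35,973.02; payment $3,327.46; balance $32,645.56
Quarter 2: opening $32,645.56; interest $143.07 → $32,788.63; payment $4,722.85; balance $28,065.78
Quarter 3: opening $28,065.78; interest $143.07 → $28,208.85; payment $6,118.24; balance $22,090.61
Quarter 4: opening $22,090.61; interest $143.07 → $22,233.68; payment $7,513.63; balance $14,720.05
Quarter 5: opening $14,720.05; interest $143.07 → $14,863.12; payment $8,909.02; balance $5,954.10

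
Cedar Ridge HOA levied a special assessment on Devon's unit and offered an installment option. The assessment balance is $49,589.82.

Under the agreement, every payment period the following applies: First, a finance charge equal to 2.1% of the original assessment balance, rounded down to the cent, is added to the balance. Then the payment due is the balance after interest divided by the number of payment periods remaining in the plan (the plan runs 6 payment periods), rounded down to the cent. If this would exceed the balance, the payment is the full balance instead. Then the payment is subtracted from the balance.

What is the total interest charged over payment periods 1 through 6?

$6,248.28

Payment period 1: opening $49,589.82; interest $1,041.38 → $50,631.20; payment $8,438.53; balance $42,192.67
Payment period 2: opening $42,192.67; interest $1,041.38 → $43,234.05; payment $8,646.81; balance $34,587.24
Payment period 3: opening $34,587.24; interest $1,041.38 → $35,628.62; payment $8,907.15; balance $26,721.47
Payment period 4: opening $26,721.47; interest $1,041.38 → $27,762.85; payment $9,254.28; balance $18,508.57
Payment period 5: opening $18,508.57; interest $1,041.38 → $19,549.95; payment $9,774.97; balance $9,774.98
Payment period 6: opening $9,774.98; interest $1,041.38 → $10,816.36; payment $10,816.36; balance $0.00
Total interest: $1,041.38 + $1,041.38 + $1,041.38 + $1,041.38 + $1,041.38 + $1,041.38 = $6,248.28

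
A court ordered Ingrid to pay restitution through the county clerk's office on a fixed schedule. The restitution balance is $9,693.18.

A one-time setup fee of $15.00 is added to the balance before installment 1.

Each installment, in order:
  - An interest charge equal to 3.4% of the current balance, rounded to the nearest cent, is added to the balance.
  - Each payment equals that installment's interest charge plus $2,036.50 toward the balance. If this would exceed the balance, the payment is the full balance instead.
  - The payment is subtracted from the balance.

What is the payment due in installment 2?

Installment 1: $9,708.18 +$330.08 interest = $10,038.26; pay $2,366.58 → $7,671.68
Installment 2: $7,671.68 +$260.84 interest = $7,932.52; pay $2,297.34 → $5,635.18

$2,297.34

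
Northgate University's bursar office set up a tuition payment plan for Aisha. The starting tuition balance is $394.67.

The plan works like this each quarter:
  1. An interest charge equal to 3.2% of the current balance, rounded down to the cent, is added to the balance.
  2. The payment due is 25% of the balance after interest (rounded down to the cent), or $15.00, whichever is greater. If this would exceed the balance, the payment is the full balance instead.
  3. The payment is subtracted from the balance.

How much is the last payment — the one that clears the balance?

$9.69

Quarter 1: $394.67 +$12.62 interest = $407.29; pay $101.82 → $305.47
Quarter 2: $305.47 +$9.77 interest = $315.24; pay $78.81 → $236.43
Quarter 3: $236.43 +$7.56 interest = $243.99; pay $60.99 → $183.00
Quarter 4: $183.00 +$5.85 interest = $188.85; pay $47.21 → $141.64
Quarter 5: $141.64 +$4.53 interest = $146.17; pay $36.54 → $109.63
Quarter 6: $109.63 +$3.50 interest = $113.13; pay $28.28 → $84.85
Quarter 7: $84.85 +$2.71 interest = $87.56; pay $21.89 → $65.67
Quarter 8: $65.67 +$2.10 interest = $67.77; pay $16.94 → $50.83
Quarter 9: $50.83 +$1.62 interest = $52.45; pay $15.00 → $37.45
Quarter 10: $37.45 +$1.19 interest = $38.64; pay $15.00 → $23.64
Quarter 11: $23.64 +$0.75 interest = $24.39; pay $15.00 → $9.39
Quarter 12: $9.39 +$0.30 interest = $9.69; pay $9.69 → $0.00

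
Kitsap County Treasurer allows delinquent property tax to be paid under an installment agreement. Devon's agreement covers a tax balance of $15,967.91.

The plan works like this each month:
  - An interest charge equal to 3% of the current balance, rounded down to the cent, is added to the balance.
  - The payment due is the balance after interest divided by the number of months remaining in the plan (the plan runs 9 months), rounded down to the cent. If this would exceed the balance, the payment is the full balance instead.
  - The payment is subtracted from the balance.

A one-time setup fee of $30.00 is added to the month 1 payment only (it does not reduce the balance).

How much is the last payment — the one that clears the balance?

$2,314.94

Month 1: opening $15,967.91; interest $479.03 → $16,446.94; payment $1,827.43 (+ $30.00 fee); balance $14,619.51
Month 2: opening $14,619.51; interest $438.58 → $15,058.09; payment $1,882.26; balance $13,175.83
Month 3: opening $13,175.83; interest $395.27 → $13,571.10; payment $1,938.72; balance $11,632.38
Month 4: opening $11,632.38; interest $348.97 → $11,981.35; payment $1,996.89; balance $9,984.46
Month 5: opening $9,984.46; interest $299.53 → $10,283.99; payment $2,056.79; balance $8,227.20
Month 6: opening $8,227.20; interest $246.81 → $8,474.01; payment $2,118.50; balance $6,355.51
Month 7: opening $6,355.51; interest $190.66 → $6,546.17; payment $2,182.05; balance $4,364.12
Month 8: opening $4,364.12; interest $130.92 → $4,495.04; payment $2,247.52; balance $2,247.52
Month 9: opening $2,247.52; interest $67.42 → $2,314.94; payment $2,314.94; balance $0.00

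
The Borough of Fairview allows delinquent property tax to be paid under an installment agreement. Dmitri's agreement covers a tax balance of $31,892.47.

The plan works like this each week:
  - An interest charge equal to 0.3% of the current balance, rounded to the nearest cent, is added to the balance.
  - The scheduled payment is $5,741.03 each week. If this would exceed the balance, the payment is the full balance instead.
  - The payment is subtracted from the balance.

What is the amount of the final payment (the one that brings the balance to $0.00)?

$3,506.33

# | Opening | Interest | Payment | End bal
1 | $31,892.47 | $95.68 | $5,741.03 | $26,247.12
2 | $26,247.12 | $78.74 | $5,741.03 | $20,584.83
3 | $20,584.83 | $61.75 | $5,741.03 | $14,905.55
4 | $14,905.55 | $44.72 | $5,741.03 | $9,209.24
5 | $9,209.24 | $27.63 | $5,741.03 | $3,495.84
6 | $3,495.84 | $10.49 | $3,506.33 | $0.00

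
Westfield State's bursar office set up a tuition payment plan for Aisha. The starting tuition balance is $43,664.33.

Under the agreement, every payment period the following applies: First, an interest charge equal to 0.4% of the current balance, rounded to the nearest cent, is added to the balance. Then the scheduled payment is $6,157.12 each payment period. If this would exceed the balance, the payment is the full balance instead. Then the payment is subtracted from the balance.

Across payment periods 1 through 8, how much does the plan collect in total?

$44,386.16

Payment period 1: $43,664.33 +$174.66 interest = $43,838.99; pay $6,157.12 → $37,681.87
Payment period 2: $37,681.87 +$150.73 interest = $37,832.60; pay $6,157.12 → $31,675.48
Payment period 3: $31,675.48 +$126.70 interest = $31,802.18; pay $6,157.12 → $25,645.06
Payment period 4: $25,645.06 +$102.58 interest = $25,747.64; pay $6,157.12 → $19,590.52
Payment period 5: $19,590.52 +$78.36 interest = $19,668.88; pay $6,157.12 → $13,511.76
Payment period 6: $13,511.76 +$54.05 interest = $13,565.81; pay $6,157.12 → $7,408.69
Payment period 7: $7,408.69 +$29.63 interest = $7,438.32; pay $6,157.12 → $1,281.20
Payment period 8: $1,281.20 +$5.12 interest = $1,286.32; pay $1,286.32 → $0.00
Total paid: $44,386.16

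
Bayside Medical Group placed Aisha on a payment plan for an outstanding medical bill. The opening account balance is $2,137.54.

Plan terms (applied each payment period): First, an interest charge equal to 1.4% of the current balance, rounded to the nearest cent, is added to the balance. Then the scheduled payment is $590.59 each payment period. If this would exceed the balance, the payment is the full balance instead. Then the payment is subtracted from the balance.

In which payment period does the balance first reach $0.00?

Payment period 1: $2,137.54 +$29.93 interest = $2,167.47; pay $590.59 → $1,576.88
Payment period 2: $1,576.88 +$22.08 interest = $1,598.96; pay $590.59 → $1,008.37
Payment period 3: $1,008.37 +$14.12 interest = $1,022.49; pay $590.59 → $431.90
Payment period 4: $431.90 +$6.05 interest = $437.95; pay $437.95 → $0.00
Balance reaches $0.00 in payment period 4.

4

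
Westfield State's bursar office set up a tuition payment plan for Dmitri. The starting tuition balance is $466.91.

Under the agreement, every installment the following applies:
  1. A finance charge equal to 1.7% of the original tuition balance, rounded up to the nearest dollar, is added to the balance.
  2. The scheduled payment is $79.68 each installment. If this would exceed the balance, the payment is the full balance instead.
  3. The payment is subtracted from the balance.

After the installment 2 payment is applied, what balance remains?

# | Opening | Interest | Payment | End bal
1 | $466.91 | $8.00 | $79.68 | $395.23
2 | $395.23 | $8.00 | $79.68 | $323.55

$323.55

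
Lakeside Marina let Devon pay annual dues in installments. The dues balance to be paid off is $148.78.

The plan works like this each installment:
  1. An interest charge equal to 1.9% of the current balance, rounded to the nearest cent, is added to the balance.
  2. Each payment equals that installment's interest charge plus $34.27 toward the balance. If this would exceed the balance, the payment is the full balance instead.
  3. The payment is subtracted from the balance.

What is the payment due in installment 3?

$35.79

Installment 1: $148.78 +$2.83 interest = $151.61; pay $37.10 → $114.51
Installment 2: $114.51 +$2.18 interest = $116.69; pay $36.45 → $80.24
Installment 3: $80.24 +$1.52 interest = $81.76; pay $35.79 → $45.97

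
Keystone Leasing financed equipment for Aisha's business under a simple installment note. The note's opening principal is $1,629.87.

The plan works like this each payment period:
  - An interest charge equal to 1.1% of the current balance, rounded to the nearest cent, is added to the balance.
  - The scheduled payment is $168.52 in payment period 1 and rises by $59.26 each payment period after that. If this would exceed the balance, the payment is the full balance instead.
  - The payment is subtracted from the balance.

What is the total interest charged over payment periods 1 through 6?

Payment period 1: opening $1,629.87; interest $17.93 → $1,647.80; payment $168.52; balance $1,479.28
Payment period 2: opening $1,479.28; interest $16.27 → $1,495.55; payment $227.78; balance $1,267.77
Payment period 3: opening $1,267.77; interest $13.95 → $1,281.72; payment $287.04; balance $994.68
Payment period 4: opening $994.68; interest $10.94 → $1,005.62; payment $346.30; balance $659.32
Payment period 5: opening $659.32; interest $7.25 → $666.57; payment $405.56; balance $261.01
Payment period 6: opening $261.01; interest $2.87 → $263.88; payment $263.88; balance $0.00
Total interest: $17.93 + $16.27 + $13.95 + $10.94 + $7.25 + $2.87 = $69.21

$69.21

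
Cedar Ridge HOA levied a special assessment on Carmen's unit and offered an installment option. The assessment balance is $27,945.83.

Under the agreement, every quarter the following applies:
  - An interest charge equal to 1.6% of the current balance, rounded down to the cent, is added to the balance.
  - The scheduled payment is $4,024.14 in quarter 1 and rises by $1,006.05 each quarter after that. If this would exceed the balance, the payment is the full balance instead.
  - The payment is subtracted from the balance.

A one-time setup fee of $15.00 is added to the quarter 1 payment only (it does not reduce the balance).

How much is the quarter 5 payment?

$7,304.80

Quarter 1: $27,945.83 +$447.13 interest = $28,392.96; pay $4,024.14 (+ $15.00 fee) → $24,368.82
Quarter 2: $24,368.82 +$389.90 interest = $24,758.72; pay $5,030.19 → $19,728.53
Quarter 3: $19,728.53 +$315.65 interest = $20,044.18; pay $6,036.24 → $14,007.94
Quarter 4: $14,007.94 +$224.12 interest = $14,232.06; pay $7,042.29 → $7,189.77
Quarter 5: $7,189.77 +$115.03 interest = $7,304.80; pay $7,304.80 → $0.00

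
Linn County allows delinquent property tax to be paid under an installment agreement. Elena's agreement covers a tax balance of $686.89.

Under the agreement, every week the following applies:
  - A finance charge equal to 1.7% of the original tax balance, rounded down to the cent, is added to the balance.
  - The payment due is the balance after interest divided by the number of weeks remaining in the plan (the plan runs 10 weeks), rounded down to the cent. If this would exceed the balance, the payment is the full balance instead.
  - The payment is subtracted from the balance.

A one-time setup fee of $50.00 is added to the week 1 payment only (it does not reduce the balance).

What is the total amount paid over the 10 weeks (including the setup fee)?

$853.59

# | Opening | Interest | Payment | Fee | End bal
1 | $686.89 | $11.67 | $69.85 | $50.00 | $628.71
2 | $628.71 | $11.67 | $71.15 | — | $569.23
3 | $569.23 | $11.67 | $72.61 | — | $508.29
4 | $508.29 | $11.67 | $74.28 | — | $445.68
5 | $445.68 | $11.67 | $76.22 | — | $381.13
6 | $381.13 | $11.67 | $78.56 | — | $314.24
7 | $314.24 | $11.67 | $81.47 | — | $244.44
8 | $244.44 | $11.67 | $85.37 | — | $170.74
9 | $170.74 | $11.67 | $91.20 | — | $91.21
10 | $91.21 | $11.67 | $102.88 | — | $0.00
Total paid: $853.59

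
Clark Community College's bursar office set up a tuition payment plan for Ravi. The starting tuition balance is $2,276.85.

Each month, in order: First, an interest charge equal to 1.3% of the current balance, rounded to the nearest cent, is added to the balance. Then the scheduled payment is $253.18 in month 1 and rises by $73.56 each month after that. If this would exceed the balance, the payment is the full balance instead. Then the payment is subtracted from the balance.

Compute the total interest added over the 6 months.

$113.92

Month 1: opening $2,276.85; interest $29.60 → $2,306.45; payment $253.18; balance $2,053.27
Month 2: opening $2,053.27; interest $26.69 → $2,079.96; payment $326.74; balance $1,753.22
Month 3: opening $1,753.22; interest $22.79 → $1,776.01; payment $400.30; balance $1,375.71
Month 4: opening $1,375.71; interest $17.88 → $1,393.59; payment $473.86; balance $919.73
Month 5: opening $919.73; interest $11.96 → $931.69; payment $547.42; balance $384.27
Month 6: opening $384.27; interest $5.00 → $389.27; payment $389.27; balance $0.00
Total interest: $29.60 + $26.69 + $22.79 + $17.88 + $11.96 + $5.00 = $113.92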